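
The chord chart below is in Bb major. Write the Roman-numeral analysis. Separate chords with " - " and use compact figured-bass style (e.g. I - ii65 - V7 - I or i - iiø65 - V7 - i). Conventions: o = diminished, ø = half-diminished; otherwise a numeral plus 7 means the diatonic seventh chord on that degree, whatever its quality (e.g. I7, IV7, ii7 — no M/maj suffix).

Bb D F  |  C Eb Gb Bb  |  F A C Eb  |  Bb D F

I - iiø7 - V7 - I

Bb-D-F: root Bb is the tonic; major triad there is I.
C-Eb-Gb-Bb is non-diatonic — iiø7, a mixture chord from Bb minor.
F-A-C-Eb has root F, degree 5 in Bb major, so V7.
Bb-D-F: root Bb is the tonic; major triad there is I.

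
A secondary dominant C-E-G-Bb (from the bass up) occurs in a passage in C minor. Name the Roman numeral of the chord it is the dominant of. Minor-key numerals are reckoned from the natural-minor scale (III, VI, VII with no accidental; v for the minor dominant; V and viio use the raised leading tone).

The chord is a dominant seventh chord on C.
A dominant resolves down a perfect fifth: C → F. In C minor, F is scale degree 4, i.e. iv.

iv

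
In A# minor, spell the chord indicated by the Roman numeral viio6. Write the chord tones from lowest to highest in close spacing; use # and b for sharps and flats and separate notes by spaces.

B# D# G##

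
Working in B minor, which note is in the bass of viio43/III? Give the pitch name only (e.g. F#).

G

The applied chord viio43/III is rooted on C#: C#-E-G-Bb.
The figure 43 means second inversion — the fifth is in the bass.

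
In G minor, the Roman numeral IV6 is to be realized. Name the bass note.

IV in G minor has root C; the chord is C-E-G.
The figure 6 means first inversion — the third is in the bass.

E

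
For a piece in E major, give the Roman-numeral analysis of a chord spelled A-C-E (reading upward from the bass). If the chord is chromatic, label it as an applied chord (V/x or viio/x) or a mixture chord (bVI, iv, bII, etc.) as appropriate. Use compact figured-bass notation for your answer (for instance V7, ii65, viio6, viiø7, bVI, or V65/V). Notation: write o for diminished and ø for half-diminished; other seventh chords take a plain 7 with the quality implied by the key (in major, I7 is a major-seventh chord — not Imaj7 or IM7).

iv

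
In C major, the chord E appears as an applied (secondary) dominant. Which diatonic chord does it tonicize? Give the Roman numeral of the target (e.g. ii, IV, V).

The chord is a major triad on E.
A dominant resolves down a perfect fifth: E → A. In C major, A is scale degree 6, i.e. vi.

vi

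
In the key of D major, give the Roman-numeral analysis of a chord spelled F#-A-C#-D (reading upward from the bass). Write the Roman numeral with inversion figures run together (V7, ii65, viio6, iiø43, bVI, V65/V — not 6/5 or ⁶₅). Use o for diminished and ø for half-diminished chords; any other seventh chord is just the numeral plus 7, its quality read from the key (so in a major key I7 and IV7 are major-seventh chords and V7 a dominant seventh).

I65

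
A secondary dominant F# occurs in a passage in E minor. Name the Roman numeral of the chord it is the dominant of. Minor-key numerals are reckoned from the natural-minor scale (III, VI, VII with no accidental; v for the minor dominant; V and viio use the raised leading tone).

V

The chord is a major triad on F#.
A dominant resolves down a perfect fifth: F# → B. In E minor, B is scale degree 5, i.e. V.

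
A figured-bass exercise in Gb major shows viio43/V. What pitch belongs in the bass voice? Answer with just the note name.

Gb

The applied chord viio43/V is rooted on C: C-Eb-Gb-Bbb.
The figure 43 means second inversion — the fifth is in the bass.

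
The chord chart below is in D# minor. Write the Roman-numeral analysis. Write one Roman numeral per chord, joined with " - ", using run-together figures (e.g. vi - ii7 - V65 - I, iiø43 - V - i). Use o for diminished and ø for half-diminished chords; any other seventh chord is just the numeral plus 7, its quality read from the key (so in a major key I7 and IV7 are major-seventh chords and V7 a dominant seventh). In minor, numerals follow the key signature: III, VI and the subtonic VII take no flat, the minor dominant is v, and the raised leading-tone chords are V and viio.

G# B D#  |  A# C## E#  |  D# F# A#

iv - V - i

G#-B-D#: root G# is the subdominant; minor triad there is iv.
A#-C##-E#: major triad on A# = scale degree 5 → V.
D#-F#-A#: minor triad on D# = scale degree 1 → i.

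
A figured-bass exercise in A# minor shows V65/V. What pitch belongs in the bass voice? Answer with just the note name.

D##

The applied chord V65/V is rooted on B#: B#-D##-F##-A#.
The figure 65 means first inversion — the third is in the bass.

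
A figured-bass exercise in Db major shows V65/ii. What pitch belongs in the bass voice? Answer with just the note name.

The applied chord V65/ii is rooted on Bb: Bb-D-F-Ab.
The figure 65 means first inversion — the third is in the bass.

D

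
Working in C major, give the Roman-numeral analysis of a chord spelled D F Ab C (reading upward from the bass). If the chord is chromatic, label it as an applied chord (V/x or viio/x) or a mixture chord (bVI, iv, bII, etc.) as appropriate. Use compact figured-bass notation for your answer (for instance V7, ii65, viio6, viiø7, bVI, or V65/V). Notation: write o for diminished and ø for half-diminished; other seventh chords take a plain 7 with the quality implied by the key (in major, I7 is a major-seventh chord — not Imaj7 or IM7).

iiø7

The pitches D-F-Ab-C form a half-diminished seventh chord rooted on D.
D is the second degree of C major. This is the half-diminished supertonic seventh, borrowed from the parallel minor.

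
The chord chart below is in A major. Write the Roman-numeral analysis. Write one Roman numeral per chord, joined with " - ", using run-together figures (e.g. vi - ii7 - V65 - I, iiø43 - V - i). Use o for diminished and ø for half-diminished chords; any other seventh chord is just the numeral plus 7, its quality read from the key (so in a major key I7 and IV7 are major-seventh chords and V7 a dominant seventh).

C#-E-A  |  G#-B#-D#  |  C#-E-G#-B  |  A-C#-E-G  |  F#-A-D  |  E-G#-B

I6 - V/iii - iii7 - V7/IV - IV6 - V

C#-E-A: root A is the tonic; major triad there is I6.
G#-B#-D# is the secondary dominant of iii (major triad on G#): V/iii.
C#-E-G#-B has root C#, degree 3 in A major, so iii7.
A-C#-E-G is the secondary dominant of IV (dominant seventh chord on A): V7/IV.
F#-A-D: root D is the subdominant; major triad there is IV6.
E-G#-B: root E is the dominant; major triad there is V.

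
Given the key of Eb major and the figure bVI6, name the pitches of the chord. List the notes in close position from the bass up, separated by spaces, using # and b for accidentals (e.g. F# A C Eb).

bVI6 is a major triad on the lowered sixth degree, borrowed from the parallel minor. In Eb major that root is Cb.
So the chord is Cb-Eb-Gb, a major triad.
The figured bass 6 indicates first inversion, placing the third (Eb) in the bass: Eb-Gb-Cb.

Eb Gb Cb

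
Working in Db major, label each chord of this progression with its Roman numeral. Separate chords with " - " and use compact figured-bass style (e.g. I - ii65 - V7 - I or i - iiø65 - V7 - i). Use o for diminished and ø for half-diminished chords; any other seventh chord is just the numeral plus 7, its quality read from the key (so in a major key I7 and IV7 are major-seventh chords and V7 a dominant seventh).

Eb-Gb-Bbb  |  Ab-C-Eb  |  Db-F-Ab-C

iio - V - I7

Eb-Gb-Bbb: Eb with this quality isn't in the key; it's iio, borrowed from the parallel minor.
Ab-C-Eb has root Ab, degree 5 in Db major, so V.
Db-F-Ab-C has root Db, degree 1 in Db major, so I7.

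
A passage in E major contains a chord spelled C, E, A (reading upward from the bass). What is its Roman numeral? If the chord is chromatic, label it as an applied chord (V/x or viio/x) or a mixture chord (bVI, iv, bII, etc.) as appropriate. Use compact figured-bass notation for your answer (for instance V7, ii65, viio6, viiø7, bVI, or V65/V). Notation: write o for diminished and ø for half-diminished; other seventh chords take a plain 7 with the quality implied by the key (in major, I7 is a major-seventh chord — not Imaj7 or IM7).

Stacked in thirds the chord is A-C-E: a minor triad on A.
A is the fourth degree of E major. This is the minor subdominant, borrowed from the parallel minor.
With C in the bass the chord is in first inversion, so the figured bass is 6.

iv6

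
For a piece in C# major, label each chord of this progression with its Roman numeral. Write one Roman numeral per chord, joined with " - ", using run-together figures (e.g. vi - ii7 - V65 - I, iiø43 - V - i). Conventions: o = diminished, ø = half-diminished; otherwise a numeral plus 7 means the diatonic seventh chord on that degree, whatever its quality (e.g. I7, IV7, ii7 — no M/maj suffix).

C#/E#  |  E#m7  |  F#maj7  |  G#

C#/E# has root C#, degree 1 in C# major, so I6.
E#m7: minor seventh chord on E# = scale degree 3 → iii7.
F#maj7 has root F#, degree 4 in C# major, so IV7.
G#: root G# is the dominant; major triad there is V.

I6 - iii7 - IV7 - V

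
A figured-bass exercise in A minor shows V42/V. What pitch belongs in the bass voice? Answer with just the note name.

A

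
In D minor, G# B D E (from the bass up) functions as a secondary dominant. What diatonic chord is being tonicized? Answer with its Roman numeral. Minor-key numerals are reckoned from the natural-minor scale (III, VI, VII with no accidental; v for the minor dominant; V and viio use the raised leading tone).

The chord is a dominant seventh chord on E.
A dominant resolves down a perfect fifth: E → A. In D minor, A is scale degree 5, i.e. V.

V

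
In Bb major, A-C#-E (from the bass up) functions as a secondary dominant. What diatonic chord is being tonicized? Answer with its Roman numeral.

iii

The chord is a major triad on A.
A dominant resolves down a perfect fifth: A → D. In Bb major, D is scale degree 3, i.e. iii.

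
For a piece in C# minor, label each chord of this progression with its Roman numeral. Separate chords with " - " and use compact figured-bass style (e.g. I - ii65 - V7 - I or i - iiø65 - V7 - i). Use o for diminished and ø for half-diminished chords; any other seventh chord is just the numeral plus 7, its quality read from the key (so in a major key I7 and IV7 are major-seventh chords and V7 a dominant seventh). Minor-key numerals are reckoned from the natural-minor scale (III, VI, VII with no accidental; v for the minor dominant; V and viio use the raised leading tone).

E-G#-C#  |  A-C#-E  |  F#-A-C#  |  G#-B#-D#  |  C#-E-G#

E-G#-C#: minor triad on C# = scale degree 1 → i6.
A-C#-E: root A is the submediant; major triad there is VI.
F#-A-C#: minor triad on F# = scale degree 4 → iv.
G#-B#-D#: major triad on G# = scale degree 5 → V.
C#-E-G#: root C# is the tonic; minor triad there is i.

i6 - VI - iv - V - i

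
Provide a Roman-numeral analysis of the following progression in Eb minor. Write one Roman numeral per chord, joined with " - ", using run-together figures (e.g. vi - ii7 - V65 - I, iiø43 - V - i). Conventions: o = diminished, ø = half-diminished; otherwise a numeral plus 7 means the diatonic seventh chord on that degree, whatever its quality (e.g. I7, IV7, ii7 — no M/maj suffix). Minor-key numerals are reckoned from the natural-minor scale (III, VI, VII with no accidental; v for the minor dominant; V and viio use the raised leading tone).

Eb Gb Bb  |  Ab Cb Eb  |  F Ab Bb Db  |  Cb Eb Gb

Eb-Gb-Bb has root Eb, degree 1 in Eb minor, so i.
Ab-Cb-Eb: root Ab is the subdominant; minor triad there is iv.
F-Ab-Bb-Db: minor seventh chord on Bb = scale degree 5 → v43.
Cb-Eb-Gb: major triad on Cb = scale degree 6 → VI.

i - iv - v43 - VI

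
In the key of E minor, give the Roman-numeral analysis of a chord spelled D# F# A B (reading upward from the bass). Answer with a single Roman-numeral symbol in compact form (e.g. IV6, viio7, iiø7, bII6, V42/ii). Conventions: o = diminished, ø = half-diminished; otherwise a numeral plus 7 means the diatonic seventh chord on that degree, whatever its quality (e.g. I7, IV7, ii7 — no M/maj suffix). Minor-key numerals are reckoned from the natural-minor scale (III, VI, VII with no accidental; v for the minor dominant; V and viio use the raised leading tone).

Stacked in thirds the chord is B-D#-F#-A: a dominant seventh chord on B.
B is scale degree 5 in E minor, and a dominant seventh chord on that degree is written V7.
With D# in the bass the chord is in first inversion, so the figured bass is 65.

V65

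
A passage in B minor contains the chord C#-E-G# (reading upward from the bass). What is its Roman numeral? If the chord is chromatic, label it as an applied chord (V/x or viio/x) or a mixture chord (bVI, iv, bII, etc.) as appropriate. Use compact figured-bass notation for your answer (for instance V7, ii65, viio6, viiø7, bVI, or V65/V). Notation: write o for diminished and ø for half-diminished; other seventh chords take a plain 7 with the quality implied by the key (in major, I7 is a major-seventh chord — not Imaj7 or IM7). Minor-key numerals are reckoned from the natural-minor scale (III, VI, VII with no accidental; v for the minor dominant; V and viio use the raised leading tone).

Stacked in thirds the chord is C#-E-G#: a minor triad on C#.
C# is the second degree of B minor. This is the minor supertonic, borrowed from the parallel major (the Dorian ii).

ii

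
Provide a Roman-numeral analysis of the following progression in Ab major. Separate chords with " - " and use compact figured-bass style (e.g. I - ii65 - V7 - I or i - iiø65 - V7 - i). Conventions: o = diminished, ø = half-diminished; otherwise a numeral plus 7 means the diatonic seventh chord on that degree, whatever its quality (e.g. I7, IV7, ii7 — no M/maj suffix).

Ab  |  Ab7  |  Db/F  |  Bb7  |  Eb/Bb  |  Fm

Ab: root Ab is the tonic; major triad there is I.
Ab7: chromatic; Ab is V of IV, so V7/IV.
Db/F: root Db is the subdominant; major triad there is IV6.
Bb7: a dominant seventh chord on Bb, the applied dominant of V → V7/V.
Eb/Bb: root Eb is the dominant; major triad there is V64.
Fm has root F, degree 6 in Ab major, so vi.

I - V7/IV - IV6 - V7/V - V64 - vi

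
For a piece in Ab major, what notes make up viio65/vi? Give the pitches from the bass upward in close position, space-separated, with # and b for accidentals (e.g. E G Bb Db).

G Bb Db E

The slash marks an applied leading-tone chord: viio of vi. In Ab major, vi is F, so the leading tone to it is E, a half step below.
Building a fully diminished seventh chord on E gives E-G-Bb-Db.
The figured bass 65 indicates first inversion, placing the third (G) in the bass: G-Bb-Db-E.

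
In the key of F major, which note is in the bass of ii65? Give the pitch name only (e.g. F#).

ii in F major has root G; the chord is G-Bb-D-F.
The figure 65 means first inversion — the third is in the bass.

Bb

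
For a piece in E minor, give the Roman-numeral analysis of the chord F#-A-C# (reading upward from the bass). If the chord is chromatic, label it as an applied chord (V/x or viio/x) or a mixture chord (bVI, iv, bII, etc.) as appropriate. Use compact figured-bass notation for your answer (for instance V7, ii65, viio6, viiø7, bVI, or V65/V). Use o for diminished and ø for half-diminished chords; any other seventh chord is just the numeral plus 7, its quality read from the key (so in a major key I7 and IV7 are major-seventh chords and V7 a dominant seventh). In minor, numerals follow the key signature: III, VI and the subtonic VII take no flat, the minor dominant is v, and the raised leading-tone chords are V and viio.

ii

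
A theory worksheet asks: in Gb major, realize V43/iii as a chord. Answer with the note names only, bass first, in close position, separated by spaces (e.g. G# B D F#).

The slash means an applied dominant: we want the dominant of iii. In Gb major, iii is Bb minor, and its dominant is built on F.
Building a dominant seventh chord on F gives F-A-C-Eb.
The figured bass 43 indicates second inversion, placing the fifth (C) in the bass: C-Eb-F-A.

C Eb F A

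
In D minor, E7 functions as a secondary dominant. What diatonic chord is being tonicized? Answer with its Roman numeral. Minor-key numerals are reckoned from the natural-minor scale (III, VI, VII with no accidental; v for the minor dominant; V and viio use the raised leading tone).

The chord is a dominant seventh chord on E.
A dominant resolves down a perfect fifth: E → A. In D minor, A is scale degree 5, i.e. V.

V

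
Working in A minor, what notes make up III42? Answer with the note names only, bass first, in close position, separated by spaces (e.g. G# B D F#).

B C E G

In A minor, the third degree is C, and the diatonic chord built there is a major seventh chord.
That chord is spelled C-E-G-B.
The figured bass 42 indicates third inversion, placing the seventh (B) in the bass: B-C-E-G.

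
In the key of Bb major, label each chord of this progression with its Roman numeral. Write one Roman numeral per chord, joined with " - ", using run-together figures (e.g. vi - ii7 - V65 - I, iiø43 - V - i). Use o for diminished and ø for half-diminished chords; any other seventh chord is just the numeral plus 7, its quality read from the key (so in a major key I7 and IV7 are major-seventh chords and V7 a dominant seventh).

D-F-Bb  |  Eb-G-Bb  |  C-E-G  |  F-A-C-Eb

I6 - IV - V/V - V7

D-F-Bb has root Bb, degree 1 in Bb major, so I6.
Eb-G-Bb: major triad on Eb = scale degree 4 → IV.
C-E-G: a major triad on C, the applied dominant of V → V/V.
F-A-C-Eb: root F is the dominant; dominant seventh chord there is V7.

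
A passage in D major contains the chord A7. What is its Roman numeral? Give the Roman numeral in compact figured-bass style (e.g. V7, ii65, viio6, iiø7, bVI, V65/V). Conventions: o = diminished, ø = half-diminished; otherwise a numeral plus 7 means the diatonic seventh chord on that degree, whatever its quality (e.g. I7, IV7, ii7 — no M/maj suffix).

V7

Stacked in thirds the chord is A-C#-E-G: a dominant seventh chord on A.
In D major, A is the dominant; the diatonic dominant seventh chord there is V7.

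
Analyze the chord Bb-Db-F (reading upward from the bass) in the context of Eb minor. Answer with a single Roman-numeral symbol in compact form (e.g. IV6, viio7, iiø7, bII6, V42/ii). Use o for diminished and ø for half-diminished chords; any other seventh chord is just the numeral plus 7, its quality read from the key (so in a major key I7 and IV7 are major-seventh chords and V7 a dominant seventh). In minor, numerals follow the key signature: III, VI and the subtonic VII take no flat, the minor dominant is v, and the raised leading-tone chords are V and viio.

v

The pitches Bb-Db-F form a minor triad rooted on Bb.
Bb is scale degree 5 in Eb minor, and a minor triad on that degree is written v.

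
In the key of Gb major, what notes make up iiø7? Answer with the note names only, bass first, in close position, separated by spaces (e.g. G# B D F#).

Ab Cb Ebb Gb

iiø7 is the half-diminished supertonic seventh, borrowed from the parallel minor. In Gb major that root is Ab.
So the chord is Ab-Cb-Ebb-Gb, a half-diminished seventh chord.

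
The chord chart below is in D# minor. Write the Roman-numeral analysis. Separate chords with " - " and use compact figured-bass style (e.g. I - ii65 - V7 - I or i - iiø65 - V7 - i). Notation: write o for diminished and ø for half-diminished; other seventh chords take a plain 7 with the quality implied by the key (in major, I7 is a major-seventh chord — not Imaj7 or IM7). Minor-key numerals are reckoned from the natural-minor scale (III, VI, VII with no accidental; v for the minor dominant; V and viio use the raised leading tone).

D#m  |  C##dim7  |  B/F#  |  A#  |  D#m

i - viio7 - VI64 - V - i

D#m has root D#, degree 1 in D# minor, so i.
C##dim7: fully diminished seventh chord on C## = scale degree 7 → viio7.
B/F# has root B, degree 6 in D# minor, so VI64.
A# has root A#, degree 5 in D# minor, so V.
D#m: minor triad on D# = scale degree 1 → i.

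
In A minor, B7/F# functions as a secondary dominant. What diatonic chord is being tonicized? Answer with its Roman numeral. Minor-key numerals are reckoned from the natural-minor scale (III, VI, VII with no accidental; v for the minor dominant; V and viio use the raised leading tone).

The chord is a dominant seventh chord on B.
A dominant resolves down a perfect fifth: B → E. In A minor, E is scale degree 5, i.e. V.

V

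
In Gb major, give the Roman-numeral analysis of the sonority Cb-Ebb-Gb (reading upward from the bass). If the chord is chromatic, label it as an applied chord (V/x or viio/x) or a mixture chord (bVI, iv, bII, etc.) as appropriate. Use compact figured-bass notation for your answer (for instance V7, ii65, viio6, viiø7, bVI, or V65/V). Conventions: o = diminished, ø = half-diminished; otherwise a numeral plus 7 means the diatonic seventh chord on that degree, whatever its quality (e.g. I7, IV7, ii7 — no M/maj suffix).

The pitches Cb-Ebb-Gb form a minor triad rooted on Cb.
Cb is the fourth degree of Gb major. This is the minor subdominant, borrowed from the parallel minor.

iv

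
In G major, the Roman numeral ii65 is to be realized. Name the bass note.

C

ii in G major has root A; the chord is A-C-E-G.
The figure 65 means first inversion — the third is in the bass.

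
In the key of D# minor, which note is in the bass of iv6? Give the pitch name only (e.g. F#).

B

iv in D# minor has root G#; the chord is G#-B-D#.
The figure 6 means first inversion — the third is in the bass.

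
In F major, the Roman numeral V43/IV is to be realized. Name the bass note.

C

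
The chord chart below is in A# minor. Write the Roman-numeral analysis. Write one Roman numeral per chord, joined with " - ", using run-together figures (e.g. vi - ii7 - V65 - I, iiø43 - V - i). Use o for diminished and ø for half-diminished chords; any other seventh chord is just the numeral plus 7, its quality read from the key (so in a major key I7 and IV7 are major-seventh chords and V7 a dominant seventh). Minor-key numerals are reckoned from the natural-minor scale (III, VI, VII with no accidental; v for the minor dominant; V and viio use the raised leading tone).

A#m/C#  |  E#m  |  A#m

A#m/C# has root A#, degree 1 in A# minor, so i6.
E#m has root E#, degree 5 in A# minor, so v.
A#m: minor triad on A# = scale degree 1 → i.

i6 - v - i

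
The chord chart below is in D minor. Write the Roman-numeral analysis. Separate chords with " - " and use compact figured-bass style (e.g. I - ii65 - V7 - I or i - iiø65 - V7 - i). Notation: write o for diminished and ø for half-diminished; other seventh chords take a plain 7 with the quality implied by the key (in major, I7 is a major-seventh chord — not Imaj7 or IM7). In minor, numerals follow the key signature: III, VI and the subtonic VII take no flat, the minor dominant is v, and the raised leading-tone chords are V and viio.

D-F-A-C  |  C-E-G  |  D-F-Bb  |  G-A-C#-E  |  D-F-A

i7 - VII - VI6 - V42 - i

D-F-A-C: root D is the tonic; minor seventh chord there is i7.
C-E-G: major triad on C = scale degree 7 → VII.
D-F-Bb: major triad on Bb = scale degree 6 → VI6.
G-A-C#-E has root A, degree 5 in D minor, so V42.
D-F-A has root D, degree 1 in D minor, so i.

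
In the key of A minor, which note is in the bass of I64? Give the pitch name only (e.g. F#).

E

I in A minor has root A; the chord is A-C#-E.
The figure 64 means second inversion — the fifth is in the bass.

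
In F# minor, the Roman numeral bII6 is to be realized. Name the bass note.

B

bII in F# minor has root G; the chord is G-B-D.
The figure 6 means first inversion — the third is in the bass.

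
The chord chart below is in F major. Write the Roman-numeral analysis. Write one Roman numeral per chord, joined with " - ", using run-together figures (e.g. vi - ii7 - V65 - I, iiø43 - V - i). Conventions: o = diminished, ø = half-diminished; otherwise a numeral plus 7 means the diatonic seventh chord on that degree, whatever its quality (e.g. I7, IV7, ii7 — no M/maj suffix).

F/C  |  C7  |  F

I64 - V7 - I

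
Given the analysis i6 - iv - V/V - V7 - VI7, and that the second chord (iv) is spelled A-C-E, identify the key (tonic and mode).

E minor

iv is given as A-C-E — a minor triad with root A.
If A is scale degree 4 and the mode makes that degree carry a minor triad, the tonic is E and the mode is minor.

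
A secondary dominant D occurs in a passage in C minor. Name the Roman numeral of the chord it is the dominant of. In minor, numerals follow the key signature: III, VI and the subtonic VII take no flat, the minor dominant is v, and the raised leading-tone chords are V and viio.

V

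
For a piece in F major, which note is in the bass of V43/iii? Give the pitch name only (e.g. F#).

The applied chord V43/iii is rooted on E: E-G#-B-D.
The figure 43 means second inversion — the fifth is in the bass.

B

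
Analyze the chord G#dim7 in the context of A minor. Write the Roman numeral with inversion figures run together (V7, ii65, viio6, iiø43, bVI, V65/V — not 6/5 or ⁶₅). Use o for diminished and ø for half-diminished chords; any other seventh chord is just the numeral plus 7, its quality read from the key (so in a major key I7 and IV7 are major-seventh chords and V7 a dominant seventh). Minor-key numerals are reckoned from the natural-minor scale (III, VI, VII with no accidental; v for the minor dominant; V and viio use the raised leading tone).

viio7

Stacked in thirds the chord is G#-B-D-F: a fully diminished seventh chord on G#.
In A minor, G# is the leading tone; the diatonic fully diminished seventh chord there is viio7.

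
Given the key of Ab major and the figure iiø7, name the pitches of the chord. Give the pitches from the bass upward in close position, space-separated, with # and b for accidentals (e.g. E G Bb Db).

iiø7 is the half-diminished supertonic seventh, borrowed from the parallel minor. In Ab major that root is Bb.
So the chord is Bb-Db-Fb-Ab, a half-diminished seventh chord.

Bb Db Fb Ab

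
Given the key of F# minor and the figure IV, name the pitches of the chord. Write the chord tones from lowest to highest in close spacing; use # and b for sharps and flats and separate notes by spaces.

B D# F#

IV is the major subdominant, borrowed from the parallel major. In F# minor that root is B.
So the chord is B-D#-F#, a major triad.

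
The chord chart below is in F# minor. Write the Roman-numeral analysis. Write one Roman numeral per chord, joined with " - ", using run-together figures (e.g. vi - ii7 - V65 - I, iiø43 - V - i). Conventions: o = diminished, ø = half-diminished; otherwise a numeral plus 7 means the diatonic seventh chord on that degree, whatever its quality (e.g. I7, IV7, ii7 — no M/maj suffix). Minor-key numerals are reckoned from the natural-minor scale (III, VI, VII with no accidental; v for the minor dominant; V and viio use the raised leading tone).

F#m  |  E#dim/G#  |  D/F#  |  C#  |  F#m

i - viio6 - VI6 - V - i

F#m: minor triad on F# = scale degree 1 → i.
E#dim/G#: root E# is the leading tone; diminished triad there is viio6.
D/F# has root D, degree 6 in F# minor, so VI6.
C# has root C#, degree 5 in F# minor, so V.
F#m: minor triad on F# = scale degree 1 → i.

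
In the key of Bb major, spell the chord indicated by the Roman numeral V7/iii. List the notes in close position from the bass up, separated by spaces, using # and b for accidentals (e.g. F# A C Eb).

The slash means an applied dominant: we want the dominant of iii. In Bb major, iii is D minor, and its dominant is built on A.
Building a dominant seventh chord on A gives A-C#-E-G.

A C# E G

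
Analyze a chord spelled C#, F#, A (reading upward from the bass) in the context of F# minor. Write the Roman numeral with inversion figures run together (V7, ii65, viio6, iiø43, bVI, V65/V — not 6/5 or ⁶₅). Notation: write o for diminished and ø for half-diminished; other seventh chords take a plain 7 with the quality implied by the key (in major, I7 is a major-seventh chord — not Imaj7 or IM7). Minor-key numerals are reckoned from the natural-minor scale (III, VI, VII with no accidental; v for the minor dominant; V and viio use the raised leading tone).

Stacked in thirds the chord is F#-A-C#: a minor triad on F#.
In F# minor, F# is the tonic; the diatonic minor triad there is i.
With C# in the bass the chord is in second inversion, so the figured bass is 64.

i64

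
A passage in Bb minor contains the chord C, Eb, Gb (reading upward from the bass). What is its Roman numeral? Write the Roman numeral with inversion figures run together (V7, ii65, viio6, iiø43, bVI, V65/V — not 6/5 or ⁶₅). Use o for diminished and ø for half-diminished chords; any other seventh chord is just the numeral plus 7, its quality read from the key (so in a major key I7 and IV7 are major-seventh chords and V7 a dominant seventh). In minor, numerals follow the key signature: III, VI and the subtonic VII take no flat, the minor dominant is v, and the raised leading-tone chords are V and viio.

Stacked in thirds the chord is C-Eb-Gb: a diminished triad on C.
C is scale degree 2 in Bb minor, and a diminished triad on that degree is written iio.

iio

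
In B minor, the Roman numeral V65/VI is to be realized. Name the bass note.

F#

The applied chord V65/VI is rooted on D: D-F#-A-C.
The figure 65 means first inversion — the third is in the bass.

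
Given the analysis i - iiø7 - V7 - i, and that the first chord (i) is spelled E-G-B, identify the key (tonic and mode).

The anchor chord is a minor triad on E, labeled i.
If E is scale degree 1 and the mode makes that degree carry a minor triad, the tonic is E and the mode is minor.

E minor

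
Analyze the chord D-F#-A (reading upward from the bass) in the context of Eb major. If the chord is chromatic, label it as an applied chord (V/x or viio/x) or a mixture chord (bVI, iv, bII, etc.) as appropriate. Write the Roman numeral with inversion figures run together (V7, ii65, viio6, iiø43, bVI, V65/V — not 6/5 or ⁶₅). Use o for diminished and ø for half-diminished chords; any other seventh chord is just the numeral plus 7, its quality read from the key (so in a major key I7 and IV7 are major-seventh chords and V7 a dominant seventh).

V/iii

The pitches D-F#-A form a major triad rooted on D.
D is not a diatonic chord root with this quality in Eb major, but it lies a perfect fifth above G (iii), so the chord functions as an applied dominant of iii.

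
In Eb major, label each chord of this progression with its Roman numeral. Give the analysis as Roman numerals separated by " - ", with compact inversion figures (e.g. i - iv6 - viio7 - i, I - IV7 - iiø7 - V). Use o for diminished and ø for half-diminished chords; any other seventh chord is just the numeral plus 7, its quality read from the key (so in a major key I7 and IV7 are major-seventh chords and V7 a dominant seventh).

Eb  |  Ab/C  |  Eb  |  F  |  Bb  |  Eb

I - IV6 - I - V/V - V - I

Eb: major triad on Eb = scale degree 1 → I.
Ab/C has root Ab, degree 4 in Eb major, so IV6.
Eb: root Eb is the tonic; major triad there is I.
F: a major triad on F, the applied dominant of V → V/V.
Bb has root Bb, degree 5 in Eb major, so V.
Eb has root Eb, degree 1 in Eb major, so I.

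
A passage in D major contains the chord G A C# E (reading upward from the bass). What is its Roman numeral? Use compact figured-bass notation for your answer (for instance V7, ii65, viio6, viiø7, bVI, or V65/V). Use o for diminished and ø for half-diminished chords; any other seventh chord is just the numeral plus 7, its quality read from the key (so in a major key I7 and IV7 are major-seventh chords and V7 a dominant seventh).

V42

Stacked in thirds the chord is A-C#-E-G: a dominant seventh chord on A.
A is scale degree 5 in D major, and a dominant seventh chord on that degree is written V7.
With G in the bass the chord is in third inversion, so the figured bass is 42.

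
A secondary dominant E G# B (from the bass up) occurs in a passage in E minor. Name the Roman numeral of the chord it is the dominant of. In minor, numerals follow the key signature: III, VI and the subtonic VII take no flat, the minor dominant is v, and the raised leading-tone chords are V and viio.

iv

The chord is a major triad on E.
A dominant resolves down a perfect fifth: E → A. In E minor, A is scale degree 4, i.e. iv.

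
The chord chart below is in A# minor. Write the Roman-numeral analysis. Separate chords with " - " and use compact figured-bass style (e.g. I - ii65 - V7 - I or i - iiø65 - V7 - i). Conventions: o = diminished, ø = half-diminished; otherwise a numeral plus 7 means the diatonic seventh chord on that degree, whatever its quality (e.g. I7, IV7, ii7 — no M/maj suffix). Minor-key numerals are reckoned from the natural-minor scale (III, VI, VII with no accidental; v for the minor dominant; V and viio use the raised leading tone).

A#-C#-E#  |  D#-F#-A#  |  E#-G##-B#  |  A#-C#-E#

i - iv - V - i

A#-C#-E#: root A# is the tonic; minor triad there is i.
D#-F#-A# has root D#, degree 4 in A# minor, so iv.
E#-G##-B#: root E# is the dominant; major triad there is V.
A#-C#-E#: root A# is the tonic; minor triad there is i.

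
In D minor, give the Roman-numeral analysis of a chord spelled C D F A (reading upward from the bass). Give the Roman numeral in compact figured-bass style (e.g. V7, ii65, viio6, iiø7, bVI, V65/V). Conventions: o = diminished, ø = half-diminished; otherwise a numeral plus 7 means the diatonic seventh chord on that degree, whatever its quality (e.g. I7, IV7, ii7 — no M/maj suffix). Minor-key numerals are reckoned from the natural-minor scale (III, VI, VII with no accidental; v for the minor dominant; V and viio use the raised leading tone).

Stacked in thirds the chord is D-F-A-C: a minor seventh chord on D.
D is scale degree 1 in D minor, and a minor seventh chord on that degree is written i7.
With C in the bass the chord is in third inversion, so the figured bass is 42.

i42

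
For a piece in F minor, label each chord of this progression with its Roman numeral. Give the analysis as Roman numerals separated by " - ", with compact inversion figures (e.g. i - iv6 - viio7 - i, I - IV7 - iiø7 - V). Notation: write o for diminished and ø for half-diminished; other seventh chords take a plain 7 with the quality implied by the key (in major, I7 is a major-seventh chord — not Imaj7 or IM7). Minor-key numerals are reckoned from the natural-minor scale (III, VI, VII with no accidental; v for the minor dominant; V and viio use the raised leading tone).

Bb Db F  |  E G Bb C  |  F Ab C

iv - V65 - i

Bb-Db-F has root Bb, degree 4 in F minor, so iv.
E-G-Bb-C has root C, degree 5 in F minor, so V65.
F-Ab-C: minor triad on F = scale degree 1 → i.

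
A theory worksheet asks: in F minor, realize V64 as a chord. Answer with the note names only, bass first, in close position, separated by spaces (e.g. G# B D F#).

G C E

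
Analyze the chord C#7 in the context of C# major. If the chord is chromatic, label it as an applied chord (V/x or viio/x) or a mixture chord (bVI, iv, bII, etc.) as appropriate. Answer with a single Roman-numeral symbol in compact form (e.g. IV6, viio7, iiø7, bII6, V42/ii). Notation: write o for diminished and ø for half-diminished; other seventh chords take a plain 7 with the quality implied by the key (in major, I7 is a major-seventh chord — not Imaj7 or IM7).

V7/IV

Stacked in thirds the chord is C#-E#-G#-B: a dominant seventh chord on C#.
C# is not a diatonic chord root with this quality in C# major, but it lies a perfect fifth above F# (IV), so the chord functions as an applied dominant of IV.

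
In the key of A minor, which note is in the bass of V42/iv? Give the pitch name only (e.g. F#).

The applied chord V42/iv is rooted on A: A-C#-E-G.
The figure 42 means third inversion — the seventh is in the bass.

G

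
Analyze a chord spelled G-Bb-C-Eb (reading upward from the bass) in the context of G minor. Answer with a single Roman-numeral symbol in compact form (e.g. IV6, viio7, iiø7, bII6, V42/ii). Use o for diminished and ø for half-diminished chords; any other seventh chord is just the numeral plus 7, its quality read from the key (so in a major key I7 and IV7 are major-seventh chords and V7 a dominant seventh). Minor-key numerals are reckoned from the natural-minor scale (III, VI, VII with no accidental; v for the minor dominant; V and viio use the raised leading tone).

iv43

The pitches C-Eb-G-Bb form a minor seventh chord rooted on C.
C is scale degree 4 in G minor, and a minor seventh chord on that degree is written iv7.
With G in the bass the chord is in second inversion, so the figured bass is 43.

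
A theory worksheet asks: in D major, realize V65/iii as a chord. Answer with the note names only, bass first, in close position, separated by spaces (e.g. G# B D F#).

V65/iii is a secondary dominant — the dominant seventh of iii. iii in D major is F#, so the applied chord's root is C#, a perfect fifth above.
Building a dominant seventh chord on C# gives C#-E#-G#-B.
With the 65 figure the chord is in first inversion; from the bass E# upward in close position it reads E#-G#-B-C#.

E# G# B C#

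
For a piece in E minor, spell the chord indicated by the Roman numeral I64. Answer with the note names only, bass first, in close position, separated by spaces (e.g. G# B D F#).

I64 is the major tonic (Picardy third), borrowed from the parallel major. In E minor that root is E.
So the chord is E-G#-B, a major triad.
With the 64 figure the chord is in second inversion; from the bass B upward in close position it reads B-E-G#.

B E G#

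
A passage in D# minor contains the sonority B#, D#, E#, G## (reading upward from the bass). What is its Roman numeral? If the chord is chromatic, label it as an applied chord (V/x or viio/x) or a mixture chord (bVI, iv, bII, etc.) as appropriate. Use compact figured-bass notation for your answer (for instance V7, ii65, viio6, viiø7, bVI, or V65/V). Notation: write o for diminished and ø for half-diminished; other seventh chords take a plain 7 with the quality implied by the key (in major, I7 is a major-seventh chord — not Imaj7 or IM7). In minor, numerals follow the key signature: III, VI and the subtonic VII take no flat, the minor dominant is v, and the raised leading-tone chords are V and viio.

V43/V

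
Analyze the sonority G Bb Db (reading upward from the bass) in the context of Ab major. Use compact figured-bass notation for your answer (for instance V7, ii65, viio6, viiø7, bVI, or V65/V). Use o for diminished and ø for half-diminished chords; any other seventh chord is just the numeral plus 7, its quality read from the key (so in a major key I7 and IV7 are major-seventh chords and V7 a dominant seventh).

The pitches G-Bb-Db form a diminished triad rooted on G.
G is scale degree 7 in Ab major, and a diminished triad on that degree is written viio.

viio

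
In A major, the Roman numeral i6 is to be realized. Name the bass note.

C

i in A major has root A; the chord is A-C-E.
The figure 6 means first inversion — the third is in the bass.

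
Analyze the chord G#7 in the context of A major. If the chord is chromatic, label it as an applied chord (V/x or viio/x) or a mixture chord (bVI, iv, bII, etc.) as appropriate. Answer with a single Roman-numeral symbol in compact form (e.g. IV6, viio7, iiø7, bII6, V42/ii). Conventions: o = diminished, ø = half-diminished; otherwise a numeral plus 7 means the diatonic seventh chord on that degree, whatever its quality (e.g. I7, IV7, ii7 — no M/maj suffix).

V7/iii

The pitches G#-B#-D#-F# form a dominant seventh chord rooted on G#.
G# is not a diatonic chord root with this quality in A major, but it lies a perfect fifth above C# (iii), so the chord functions as an applied dominant of iii.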